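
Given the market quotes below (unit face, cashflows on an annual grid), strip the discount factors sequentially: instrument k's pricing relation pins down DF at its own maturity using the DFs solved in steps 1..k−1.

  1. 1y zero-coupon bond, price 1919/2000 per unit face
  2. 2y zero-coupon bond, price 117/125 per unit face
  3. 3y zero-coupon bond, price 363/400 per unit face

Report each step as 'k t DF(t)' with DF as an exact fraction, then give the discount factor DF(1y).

1 1 1919/2000
2 2 117/125
3 3 363/400
DF(1y) = 1919/2000 ≈ 0.959500

step 1 [1y] zero: DF = P = 1919/2000 ≈ 0.959500
step 2 [2y] zero: DF = P = 117/125 ≈ 0.936000
step 3 [3y] zero: DF = P = 363/400 ≈ 0.907500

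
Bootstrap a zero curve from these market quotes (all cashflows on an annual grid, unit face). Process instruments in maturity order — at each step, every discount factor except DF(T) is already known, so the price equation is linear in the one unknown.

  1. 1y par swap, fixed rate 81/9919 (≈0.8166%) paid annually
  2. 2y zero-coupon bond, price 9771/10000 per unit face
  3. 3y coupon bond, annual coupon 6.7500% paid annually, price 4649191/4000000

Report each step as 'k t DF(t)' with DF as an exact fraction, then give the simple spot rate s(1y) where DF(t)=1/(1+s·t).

1 1 9919/10000
2 2 9771/10000
3 3 9643/10000
s(1y) = (1/(9919/10000) − 1)/(1) = 81/9919 ≈ 0.8166%

step 1 [1y] swap r/1=81/9919: DF=(1 − 81/9919·(0))/(1+81/9919) = 9919/10000 ≈ 0.991900
step 2 [2y] zero: DF = P = 9771/10000 ≈ 0.977100
step 3 [3y] bond c/1=27/400: DF=(4649191/4000000 − 27/400·(0.991900+0.977100))/(1+27/400) = 9643/10000 ≈ 0.964300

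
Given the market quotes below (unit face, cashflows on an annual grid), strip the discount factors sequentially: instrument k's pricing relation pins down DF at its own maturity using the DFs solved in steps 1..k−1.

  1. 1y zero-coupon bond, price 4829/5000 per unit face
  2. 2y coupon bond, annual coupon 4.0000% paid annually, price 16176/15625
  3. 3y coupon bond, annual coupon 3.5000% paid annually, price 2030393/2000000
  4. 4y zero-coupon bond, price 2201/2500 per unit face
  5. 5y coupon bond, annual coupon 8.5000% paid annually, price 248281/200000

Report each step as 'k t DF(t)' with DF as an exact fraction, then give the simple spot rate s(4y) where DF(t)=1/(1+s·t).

step 1 [1y] zero: DF = P = 4829/5000 ≈ 0.965800
step 2 [2y] bond c/1=1/25: DF=(16176/15625 − 1/25·(0.965800))/(1+1/25) = 9583/10000 ≈ 0.958300
step 3 [3y] bond c/1=7/200: DF=(2030393/2000000 − 7/200·(0.965800+0.958300))/(1+7/200) = 4579/5000 ≈ 0.915800
step 4 [4y] zero: DF = P = 2201/2500 ≈ 0.880400
step 5 [5y] bond c/1=17/200: DF=(248281/200000 − 17/200·(0.965800+0.958300+0.915800+0.880400))/(1+17/200) = 8527/10000 ≈ 0.852700

1 1 4829/5000
2 2 9583/10000
3 3 4579/5000
4 4 2201/2500
5 5 8527/10000
s(4y) = (1/(2201/2500) − 1)/(4) = 299/8804 ≈ 3.3962%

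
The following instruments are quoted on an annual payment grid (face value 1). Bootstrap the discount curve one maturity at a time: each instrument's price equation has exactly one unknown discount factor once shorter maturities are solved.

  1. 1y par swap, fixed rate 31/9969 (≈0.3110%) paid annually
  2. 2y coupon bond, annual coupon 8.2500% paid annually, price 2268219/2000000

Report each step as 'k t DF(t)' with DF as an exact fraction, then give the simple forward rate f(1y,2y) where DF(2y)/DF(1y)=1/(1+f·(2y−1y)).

step 1 [1y] swap r/1=31/9969: DF=(1 − 31/9969·(0))/(1+31/9969) = 9969/10000 ≈ 0.996900
step 2 [2y] bond c/1=33/400: DF=(2268219/2000000 − 33/400·(0.996900))/(1+33/400) = 9717/10000 ≈ 0.971700

1 1 9969/10000
2 2 9717/10000
f(1y,2y) = ((9969/10000)/(9717/10000) − 1)/(1) = 84/3239 ≈ 2.5934%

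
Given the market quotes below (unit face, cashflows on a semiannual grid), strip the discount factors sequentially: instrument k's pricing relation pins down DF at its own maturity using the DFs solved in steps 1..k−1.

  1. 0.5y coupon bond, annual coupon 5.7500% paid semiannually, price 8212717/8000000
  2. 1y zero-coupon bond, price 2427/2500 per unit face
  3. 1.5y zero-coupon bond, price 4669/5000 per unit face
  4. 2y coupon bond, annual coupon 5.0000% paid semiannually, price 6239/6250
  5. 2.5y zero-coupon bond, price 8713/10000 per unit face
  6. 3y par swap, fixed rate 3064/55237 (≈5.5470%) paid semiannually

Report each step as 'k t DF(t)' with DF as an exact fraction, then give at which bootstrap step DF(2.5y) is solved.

1 1/2 9979/10000
2 1 2427/2500
3 3/2 4669/5000
4 2 9031/10000
5 5/2 8713/10000
6 3 2117/2500
DF(2.5y) is solved at step 5

step 1 [0.5y] bond c/2=23/800: DF=(8212717/8000000 − 23/800·(0))/(1+23/800) = 9979/10000 ≈ 0.997900
step 2 [1y] zero: DF = P = 2427/2500 ≈ 0.970800
step 3 [1.5y] zero: DF = P = 4669/5000 ≈ 0.933800
step 4 [2y] bond c/2=1/40: DF=(6239/6250 − 1/40·(0.997900+0.970800+0.933800))/(1+1/40) = 9031/10000 ≈ 0.903100
step 5 [2.5y] zero: DF = P = 8713/10000 ≈ 0.871300
step 6 [3y] swap r/2=1532/55237: DF=(1 − 1532/55237·(0.997900+0.970800+0.933800+0.903100+0.871300))/(1+1532/55237) = 2117/2500 ≈ 0.846800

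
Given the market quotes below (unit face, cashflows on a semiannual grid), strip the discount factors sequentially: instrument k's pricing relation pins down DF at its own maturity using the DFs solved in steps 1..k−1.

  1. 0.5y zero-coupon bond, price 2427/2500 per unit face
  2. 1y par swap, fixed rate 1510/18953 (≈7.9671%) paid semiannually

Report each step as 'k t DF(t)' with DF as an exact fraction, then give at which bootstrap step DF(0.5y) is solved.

step 1 [0.5y] zero: DF = P = 2427/2500 ≈ 0.970800
step 2 [1y] swap r/2=755/18953: DF=(1 − 755/18953·(0.970800))/(1+755/18953) = 1849/2000 ≈ 0.924500

1 1/2 2427/2500
2 1 1849/2000
DF(0.5y) is solved at step 1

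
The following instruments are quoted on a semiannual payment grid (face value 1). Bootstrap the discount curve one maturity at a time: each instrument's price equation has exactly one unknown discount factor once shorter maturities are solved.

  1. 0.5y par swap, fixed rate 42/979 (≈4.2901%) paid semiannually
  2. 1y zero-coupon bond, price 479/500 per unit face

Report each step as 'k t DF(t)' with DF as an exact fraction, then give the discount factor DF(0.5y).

1 1/2 979/1000
2 1 479/500
DF(0.5y) = 979/1000 ≈ 0.979000

step 1 [0.5y] swap r/2=21/979: DF=(1 − 21/979·(0))/(1+21/979) = 979/1000 ≈ 0.979000
step 2 [1y] zero: DF = P = 479/500 ≈ 0.958000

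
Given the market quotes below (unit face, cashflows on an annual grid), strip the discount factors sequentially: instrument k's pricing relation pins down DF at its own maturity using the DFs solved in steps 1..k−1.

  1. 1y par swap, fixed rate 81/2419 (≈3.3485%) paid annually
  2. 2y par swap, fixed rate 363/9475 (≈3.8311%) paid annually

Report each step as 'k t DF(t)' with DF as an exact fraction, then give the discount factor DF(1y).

1 1 2419/2500
2 2 4637/5000
DF(1y) = 2419/2500 ≈ 0.967600

step 1 [1y] swap r/1=81/2419: DF=(1 − 81/2419·(0))/(1+81/2419) = 2419/2500 ≈ 0.967600
step 2 [2y] swap r/1=363/9475: DF=(1 − 363/9475·(0.967600))/(1+363/9475) = 4637/5000 ≈ 0.927400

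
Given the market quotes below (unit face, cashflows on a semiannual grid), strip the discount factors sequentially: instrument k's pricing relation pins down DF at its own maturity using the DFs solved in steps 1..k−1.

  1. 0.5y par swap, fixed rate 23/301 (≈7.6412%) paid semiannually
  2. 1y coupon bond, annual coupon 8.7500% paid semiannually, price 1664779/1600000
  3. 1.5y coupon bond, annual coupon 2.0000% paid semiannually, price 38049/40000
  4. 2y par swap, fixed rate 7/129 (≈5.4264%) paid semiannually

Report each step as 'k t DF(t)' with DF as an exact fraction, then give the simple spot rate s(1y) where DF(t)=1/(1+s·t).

step 1 [0.5y] swap r/2=23/602: DF=(1 − 23/602·(0))/(1+23/602) = 602/625 ≈ 0.963200
step 2 [1y] bond c/2=7/160: DF=(1664779/1600000 − 7/160·(0.963200))/(1+7/160) = 1913/2000 ≈ 0.956500
step 3 [1.5y] bond c/2=1/100: DF=(38049/40000 − 1/100·(0.963200+0.956500))/(1+1/100) = 2307/2500 ≈ 0.922800
step 4 [2y] swap r/2=7/258: DF=(1 − 7/258·(0.963200+0.956500+0.922800))/(1+7/258) = 1797/2000 ≈ 0.898500

1 1/2 602/625
2 1 1913/2000
3 3/2 2307/2500
4 2 1797/2000
s(1y) = (1/(1913/2000) − 1)/(1) = 87/1913 ≈ 4.5478%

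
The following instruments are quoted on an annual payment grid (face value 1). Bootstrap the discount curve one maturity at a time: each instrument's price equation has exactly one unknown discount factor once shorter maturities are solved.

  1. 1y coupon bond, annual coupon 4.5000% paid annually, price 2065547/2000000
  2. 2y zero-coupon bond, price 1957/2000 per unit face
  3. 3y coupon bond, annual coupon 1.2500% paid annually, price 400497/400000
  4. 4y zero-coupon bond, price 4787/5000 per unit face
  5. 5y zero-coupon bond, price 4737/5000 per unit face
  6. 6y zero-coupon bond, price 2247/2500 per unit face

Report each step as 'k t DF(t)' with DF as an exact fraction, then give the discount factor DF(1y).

1 1 9883/10000
2 2 1957/2000
3 3 4823/5000
4 4 4787/5000
5 5 4737/5000
6 6 2247/2500
DF(1y) = 9883/10000 ≈ 0.988300

step 1 [1y] bond c/1=9/200: DF=(2065547/2000000 − 9/200·(0))/(1+9/200) = 9883/10000 ≈ 0.988300
step 2 [2y] zero: DF = P = 1957/2000 ≈ 0.978500
step 3 [3y] bond c/1=1/80: DF=(400497/400000 − 1/80·(0.988300+0.978500))/(1+1/80) = 4823/5000 ≈ 0.964600
step 4 [4y] zero: DF = P = 4787/5000 ≈ 0.957400
step 5 [5y] zero: DF = P = 4737/5000 ≈ 0.947400
step 6 [6y] zero: DF = P = 2247/2500 ≈ 0.898800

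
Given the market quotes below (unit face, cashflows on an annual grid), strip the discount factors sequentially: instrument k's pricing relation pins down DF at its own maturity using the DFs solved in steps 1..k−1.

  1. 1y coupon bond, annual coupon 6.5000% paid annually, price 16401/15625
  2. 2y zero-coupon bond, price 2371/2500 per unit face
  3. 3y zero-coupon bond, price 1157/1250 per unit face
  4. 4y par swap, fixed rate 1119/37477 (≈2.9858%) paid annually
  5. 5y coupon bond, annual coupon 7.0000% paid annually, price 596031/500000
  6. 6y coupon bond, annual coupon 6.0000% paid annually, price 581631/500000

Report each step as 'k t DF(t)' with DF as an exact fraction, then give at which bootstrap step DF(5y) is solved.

step 1 [1y] bond c/1=13/200: DF=(16401/15625 − 13/200·(0))/(1+13/200) = 616/625 ≈ 0.985600
step 2 [2y] zero: DF = P = 2371/2500 ≈ 0.948400
step 3 [3y] zero: DF = P = 1157/1250 ≈ 0.925600
step 4 [4y] swap r/1=1119/37477: DF=(1 − 1119/37477·(0.985600+0.948400+0.925600))/(1+1119/37477) = 8881/10000 ≈ 0.888100
step 5 [5y] bond c/1=7/100: DF=(596031/500000 − 7/100·(0.985600+0.948400+0.925600+0.888100))/(1+7/100) = 8689/10000 ≈ 0.868900
step 6 [6y] bond c/1=3/50: DF=(581631/500000 − 3/50·(0.985600+0.948400+0.925600+0.888100+0.868900))/(1+3/50) = 8361/10000 ≈ 0.836100

1 1 616/625
2 2 2371/2500
3 3 1157/1250
4 4 8881/10000
5 5 8689/10000
6 6 8361/10000
DF(5y) is solved at step 5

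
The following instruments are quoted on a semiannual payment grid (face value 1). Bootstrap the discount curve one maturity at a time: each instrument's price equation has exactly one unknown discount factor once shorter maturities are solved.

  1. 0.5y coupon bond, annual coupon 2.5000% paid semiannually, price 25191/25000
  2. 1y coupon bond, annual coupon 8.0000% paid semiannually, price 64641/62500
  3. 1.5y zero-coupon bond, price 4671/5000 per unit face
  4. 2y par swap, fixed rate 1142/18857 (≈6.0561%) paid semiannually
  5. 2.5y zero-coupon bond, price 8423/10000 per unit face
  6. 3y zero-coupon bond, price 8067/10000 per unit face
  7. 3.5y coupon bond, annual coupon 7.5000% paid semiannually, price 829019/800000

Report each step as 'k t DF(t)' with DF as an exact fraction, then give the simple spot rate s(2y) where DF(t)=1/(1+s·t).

step 1 [0.5y] bond c/2=1/80: DF=(25191/25000 − 1/80·(0))/(1+1/80) = 622/625 ≈ 0.995200
step 2 [1y] bond c/2=1/25: DF=(64641/62500 − 1/25·(0.995200))/(1+1/25) = 4781/5000 ≈ 0.956200
step 3 [1.5y] zero: DF = P = 4671/5000 ≈ 0.934200
step 4 [2y] swap r/2=571/18857: DF=(1 − 571/18857·(0.995200+0.956200+0.934200))/(1+571/18857) = 4429/5000 ≈ 0.885800
step 5 [2.5y] zero: DF = P = 8423/10000 ≈ 0.842300
step 6 [3y] zero: DF = P = 8067/10000 ≈ 0.806700
step 7 [3.5y] bond c/2=3/80: DF=(829019/800000 − 3/80·(0.995200+0.956200+0.934200+0.885800+0.842300+0.806700))/(1+3/80) = 8029/10000 ≈ 0.802900

1 1/2 622/625
2 1 4781/5000
3 3/2 4671/5000
4 2 4429/5000
5 5/2 8423/10000
6 3 8067/10000
7 7/2 8029/10000
s(2y) = (1/(4429/5000) − 1)/(2) = 571/8858 ≈ 6.4462%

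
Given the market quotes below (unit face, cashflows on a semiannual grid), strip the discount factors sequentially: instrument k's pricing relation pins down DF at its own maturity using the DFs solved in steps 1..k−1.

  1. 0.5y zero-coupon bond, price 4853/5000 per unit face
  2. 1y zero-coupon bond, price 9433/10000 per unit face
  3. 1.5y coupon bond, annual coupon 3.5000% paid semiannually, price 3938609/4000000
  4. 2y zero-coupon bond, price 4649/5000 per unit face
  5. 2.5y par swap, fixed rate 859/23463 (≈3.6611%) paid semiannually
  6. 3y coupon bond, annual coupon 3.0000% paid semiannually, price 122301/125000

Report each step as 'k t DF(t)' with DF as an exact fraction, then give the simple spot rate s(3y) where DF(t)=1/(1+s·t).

step 1 [0.5y] zero: DF = P = 4853/5000 ≈ 0.970600
step 2 [1y] zero: DF = P = 9433/10000 ≈ 0.943300
step 3 [1.5y] bond c/2=7/400: DF=(3938609/4000000 − 7/400·(0.970600+0.943300))/(1+7/400) = 2337/2500 ≈ 0.934800
step 4 [2y] zero: DF = P = 4649/5000 ≈ 0.929800
step 5 [2.5y] swap r/2=859/46926: DF=(1 − 859/46926·(0.970600+0.943300+0.934800+0.929800))/(1+859/46926) = 9141/10000 ≈ 0.914100
step 6 [3y] bond c/2=3/200: DF=(122301/125000 − 3/200·(0.970600+0.943300+0.934800+0.929800+0.914100))/(1+3/200) = 4473/5000 ≈ 0.894600

1 1/2 4853/5000
2 1 9433/10000
3 3/2 2337/2500
4 2 4649/5000
5 5/2 9141/10000
6 3 4473/5000
s(3y) = (1/(4473/5000) − 1)/(3) = 527/13419 ≈ 3.9273%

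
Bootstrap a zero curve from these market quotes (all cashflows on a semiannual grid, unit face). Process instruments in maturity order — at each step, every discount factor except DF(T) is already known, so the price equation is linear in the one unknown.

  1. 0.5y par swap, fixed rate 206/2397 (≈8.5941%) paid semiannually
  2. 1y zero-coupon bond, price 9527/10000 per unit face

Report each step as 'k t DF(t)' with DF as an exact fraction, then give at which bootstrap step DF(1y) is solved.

1 1/2 2397/2500
2 1 9527/10000
DF(1y) is solved at step 2

step 1 [0.5y] swap r/2=103/2397: DF=(1 − 103/2397·(0))/(1+103/2397) = 2397/2500 ≈ 0.958800
step 2 [1y] zero: DF = P = 9527/10000 ≈ 0.952700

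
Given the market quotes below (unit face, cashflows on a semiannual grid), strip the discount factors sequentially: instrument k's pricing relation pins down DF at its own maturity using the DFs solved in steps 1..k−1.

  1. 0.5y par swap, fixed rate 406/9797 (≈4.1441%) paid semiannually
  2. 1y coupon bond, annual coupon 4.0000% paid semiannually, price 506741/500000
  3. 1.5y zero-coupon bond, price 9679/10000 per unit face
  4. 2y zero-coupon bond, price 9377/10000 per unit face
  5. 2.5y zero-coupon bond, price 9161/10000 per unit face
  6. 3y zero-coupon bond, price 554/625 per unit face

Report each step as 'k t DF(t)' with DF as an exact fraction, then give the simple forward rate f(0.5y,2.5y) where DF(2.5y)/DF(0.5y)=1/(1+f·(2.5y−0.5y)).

1 1/2 9797/10000
2 1 609/625
3 3/2 9679/10000
4 2 9377/10000
5 5/2 9161/10000
6 3 554/625
f(0.5y,2.5y) = ((9797/10000)/(9161/10000) − 1)/(2) = 318/9161 ≈ 3.4712%

step 1 [0.5y] swap r/2=203/9797: DF=(1 − 203/9797·(0))/(1+203/9797) = 9797/10000 ≈ 0.979700
step 2 [1y] bond c/2=1/50: DF=(506741/500000 − 1/50·(0.979700))/(1+1/50) = 609/625 ≈ 0.974400
step 3 [1.5y] zero: DF = P = 9679/10000 ≈ 0.967900
step 4 [2y] zero: DF = P = 9377/10000 ≈ 0.937700
step 5 [2.5y] zero: DF = P = 9161/10000 ≈ 0.916100
step 6 [3y] zero: DF = P = 554/625 ≈ 0.886400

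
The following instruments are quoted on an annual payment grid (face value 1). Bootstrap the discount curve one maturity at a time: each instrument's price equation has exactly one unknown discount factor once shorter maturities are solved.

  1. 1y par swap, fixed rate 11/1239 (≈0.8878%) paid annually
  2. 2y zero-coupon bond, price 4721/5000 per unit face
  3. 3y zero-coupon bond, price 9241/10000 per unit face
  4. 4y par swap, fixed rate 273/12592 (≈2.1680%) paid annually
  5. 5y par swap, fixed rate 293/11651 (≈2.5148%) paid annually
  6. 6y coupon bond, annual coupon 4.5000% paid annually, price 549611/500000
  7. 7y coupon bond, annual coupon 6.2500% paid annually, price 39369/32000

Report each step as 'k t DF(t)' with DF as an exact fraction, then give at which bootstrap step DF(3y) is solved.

1 1 1239/1250
2 2 4721/5000
3 3 9241/10000
4 4 9181/10000
5 5 2207/2500
6 6 532/625
7 7 8337/10000
DF(3y) is solved at step 3

step 1 [1y] swap r/1=11/1239: DF=(1 − 11/1239·(0))/(1+11/1239) = 1239/1250 ≈ 0.991200
step 2 [2y] zero: DF = P = 4721/5000 ≈ 0.944200
step 3 [3y] zero: DF = P = 9241/10000 ≈ 0.924100
step 4 [4y] swap r/1=273/12592: DF=(1 − 273/12592·(0.991200+0.944200+0.924100))/(1+273/12592) = 9181/10000 ≈ 0.918100
step 5 [5y] swap r/1=293/11651: DF=(1 − 293/11651·(0.991200+0.944200+0.924100+0.918100))/(1+293/11651) = 2207/2500 ≈ 0.882800
step 6 [6y] bond c/1=9/200: DF=(549611/500000 − 9/200·(0.991200+0.944200+0.924100+0.918100+0.882800))/(1+9/200) = 532/625 ≈ 0.851200
step 7 [7y] bond c/1=1/16: DF=(39369/32000 − 1/16·(0.991200+0.944200+0.924100+0.918100+0.882800+0.851200))/(1+1/16) = 8337/10000 ≈ 0.833700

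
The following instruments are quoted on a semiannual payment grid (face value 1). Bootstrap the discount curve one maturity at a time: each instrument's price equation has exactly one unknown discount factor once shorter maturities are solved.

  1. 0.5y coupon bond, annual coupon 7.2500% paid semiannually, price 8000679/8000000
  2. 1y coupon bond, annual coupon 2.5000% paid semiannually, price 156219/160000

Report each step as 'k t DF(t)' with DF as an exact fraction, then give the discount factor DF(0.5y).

1 1/2 9651/10000
2 1 2381/2500
DF(0.5y) = 9651/10000 ≈ 0.965100

step 1 [0.5y] bond c/2=29/800: DF=(8000679/8000000 − 29/800·(0))/(1+29/800) = 9651/10000 ≈ 0.965100
step 2 [1y] bond c/2=1/80: DF=(156219/160000 − 1/80·(0.965100))/(1+1/80) = 2381/2500 ≈ 0.952400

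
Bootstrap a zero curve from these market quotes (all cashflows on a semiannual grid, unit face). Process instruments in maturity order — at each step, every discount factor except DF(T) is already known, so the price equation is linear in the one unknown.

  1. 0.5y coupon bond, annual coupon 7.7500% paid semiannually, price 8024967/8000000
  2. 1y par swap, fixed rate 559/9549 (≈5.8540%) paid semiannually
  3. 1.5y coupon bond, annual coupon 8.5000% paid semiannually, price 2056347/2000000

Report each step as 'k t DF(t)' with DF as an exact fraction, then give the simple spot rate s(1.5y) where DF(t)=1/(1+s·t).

step 1 [0.5y] bond c/2=31/800: DF=(8024967/8000000 − 31/800·(0))/(1+31/800) = 9657/10000 ≈ 0.965700
step 2 [1y] swap r/2=559/19098: DF=(1 − 559/19098·(0.965700))/(1+559/19098) = 9441/10000 ≈ 0.944100
step 3 [1.5y] bond c/2=17/400: DF=(2056347/2000000 − 17/400·(0.965700+0.944100))/(1+17/400) = 2271/2500 ≈ 0.908400

1 1/2 9657/10000
2 1 9441/10000
3 3/2 2271/2500
s(1.5y) = (1/(2271/2500) − 1)/(3/2) = 458/6813 ≈ 6.7224%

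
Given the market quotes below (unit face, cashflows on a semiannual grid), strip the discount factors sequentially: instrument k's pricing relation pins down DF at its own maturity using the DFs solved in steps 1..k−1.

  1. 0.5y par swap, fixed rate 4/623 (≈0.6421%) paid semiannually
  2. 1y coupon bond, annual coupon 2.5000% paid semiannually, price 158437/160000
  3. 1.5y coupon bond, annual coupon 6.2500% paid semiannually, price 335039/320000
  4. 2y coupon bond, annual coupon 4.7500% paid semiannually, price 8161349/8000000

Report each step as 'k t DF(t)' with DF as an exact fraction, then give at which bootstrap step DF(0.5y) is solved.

1 1/2 623/625
2 1 9657/10000
3 3/2 4779/5000
4 2 1161/1250
DF(0.5y) is solved at step 1

step 1 [0.5y] swap r/2=2/623: DF=(1 − 2/623·(0))/(1+2/623) = 623/625 ≈ 0.996800
step 2 [1y] bond c/2=1/80: DF=(158437/160000 − 1/80·(0.996800))/(1+1/80) = 9657/10000 ≈ 0.965700
step 3 [1.5y] bond c/2=1/32: DF=(335039/320000 − 1/32·(0.996800+0.965700))/(1+1/32) = 4779/5000 ≈ 0.955800
step 4 [2y] bond c/2=19/800: DF=(8161349/8000000 − 19/800·(0.996800+0.965700+0.955800))/(1+19/800) = 1161/1250 ≈ 0.928800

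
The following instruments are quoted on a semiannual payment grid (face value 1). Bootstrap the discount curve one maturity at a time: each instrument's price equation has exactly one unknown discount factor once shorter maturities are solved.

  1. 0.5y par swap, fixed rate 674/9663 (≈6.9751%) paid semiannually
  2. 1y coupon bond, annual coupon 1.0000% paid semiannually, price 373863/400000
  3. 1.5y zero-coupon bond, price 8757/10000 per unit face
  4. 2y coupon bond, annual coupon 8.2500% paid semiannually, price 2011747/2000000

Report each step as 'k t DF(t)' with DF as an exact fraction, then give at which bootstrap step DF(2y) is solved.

step 1 [0.5y] swap r/2=337/9663: DF=(1 − 337/9663·(0))/(1+337/9663) = 9663/10000 ≈ 0.966300
step 2 [1y] bond c/2=1/200: DF=(373863/400000 − 1/200·(0.966300))/(1+1/200) = 2313/2500 ≈ 0.925200
step 3 [1.5y] zero: DF = P = 8757/10000 ≈ 0.875700
step 4 [2y] bond c/2=33/800: DF=(2011747/2000000 − 33/800·(0.966300+0.925200+0.875700))/(1+33/800) = 2141/2500 ≈ 0.856400

1 1/2 9663/10000
2 1 2313/2500
3 3/2 8757/10000
4 2 2141/2500
DF(2y) is solved at step 4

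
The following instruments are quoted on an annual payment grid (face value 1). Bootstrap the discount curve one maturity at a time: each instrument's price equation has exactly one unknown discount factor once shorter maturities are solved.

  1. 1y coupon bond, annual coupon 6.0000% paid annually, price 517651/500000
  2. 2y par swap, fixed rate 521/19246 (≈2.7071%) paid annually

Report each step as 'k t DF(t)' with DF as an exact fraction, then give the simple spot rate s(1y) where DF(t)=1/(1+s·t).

1 1 9767/10000
2 2 9479/10000
s(1y) = (1/(9767/10000) − 1)/(1) = 233/9767 ≈ 2.3856%

step 1 [1y] bond c/1=3/50: DF=(517651/500000 − 3/50·(0))/(1+3/50) = 9767/10000 ≈ 0.976700
step 2 [2y] swap r/1=521/19246: DF=(1 − 521/19246·(0.976700))/(1+521/19246) = 9479/10000 ≈ 0.947900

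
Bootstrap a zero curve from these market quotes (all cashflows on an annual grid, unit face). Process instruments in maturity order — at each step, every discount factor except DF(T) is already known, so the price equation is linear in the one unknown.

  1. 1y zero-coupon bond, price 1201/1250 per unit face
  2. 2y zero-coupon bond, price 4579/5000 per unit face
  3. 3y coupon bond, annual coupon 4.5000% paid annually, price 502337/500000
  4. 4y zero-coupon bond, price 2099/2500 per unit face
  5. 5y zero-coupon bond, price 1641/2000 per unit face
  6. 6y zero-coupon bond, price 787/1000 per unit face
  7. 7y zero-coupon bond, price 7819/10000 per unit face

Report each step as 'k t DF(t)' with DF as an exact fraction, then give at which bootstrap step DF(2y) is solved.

1 1 1201/1250
2 2 4579/5000
3 3 4403/5000
4 4 2099/2500
5 5 1641/2000
6 6 787/1000
7 7 7819/10000
DF(2y) is solved at step 2

step 1 [1y] zero: DF = P = 1201/1250 ≈ 0.960800
step 2 [2y] zero: DF = P = 4579/5000 ≈ 0.915800
step 3 [3y] bond c/1=9/200: DF=(502337/500000 − 9/200·(0.960800+0.915800))/(1+9/200) = 4403/5000 ≈ 0.880600
step 4 [4y] zero: DF = P = 2099/2500 ≈ 0.839600
step 5 [5y] zero: DF = P = 1641/2000 ≈ 0.820500
step 6 [6y] zero: DF = P = 787/1000 ≈ 0.787000
step 7 [7y] zero: DF = P = 7819/10000 ≈ 0.781900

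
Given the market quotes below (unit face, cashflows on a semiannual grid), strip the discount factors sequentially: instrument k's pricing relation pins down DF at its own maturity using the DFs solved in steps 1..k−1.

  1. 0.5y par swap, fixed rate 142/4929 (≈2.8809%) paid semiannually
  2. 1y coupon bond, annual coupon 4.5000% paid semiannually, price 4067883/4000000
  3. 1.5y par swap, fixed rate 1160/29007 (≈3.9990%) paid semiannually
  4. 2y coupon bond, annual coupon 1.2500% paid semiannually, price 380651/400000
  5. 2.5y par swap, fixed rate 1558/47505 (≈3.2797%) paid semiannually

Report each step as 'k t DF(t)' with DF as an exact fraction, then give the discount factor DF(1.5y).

1 1/2 4929/5000
2 1 9729/10000
3 3/2 471/500
4 2 9277/10000
5 5/2 9221/10000
DF(1.5y) = 471/500 ≈ 0.942000

step 1 [0.5y] swap r/2=71/4929: DF=(1 − 71/4929·(0))/(1+71/4929) = 4929/5000 ≈ 0.985800
step 2 [1y] bond c/2=9/400: DF=(4067883/4000000 − 9/400·(0.985800))/(1+9/400) = 9729/10000 ≈ 0.972900
step 3 [1.5y] swap r/2=580/29007: DF=(1 − 580/29007·(0.985800+0.972900))/(1+580/29007) = 471/500 ≈ 0.942000
step 4 [2y] bond c/2=1/160: DF=(380651/400000 − 1/160·(0.985800+0.972900+0.942000))/(1+1/160) = 9277/10000 ≈ 0.927700
step 5 [2.5y] swap r/2=779/47505: DF=(1 − 779/47505·(0.985800+0.972900+0.942000+0.927700))/(1+779/47505) = 9221/10000 ≈ 0.922100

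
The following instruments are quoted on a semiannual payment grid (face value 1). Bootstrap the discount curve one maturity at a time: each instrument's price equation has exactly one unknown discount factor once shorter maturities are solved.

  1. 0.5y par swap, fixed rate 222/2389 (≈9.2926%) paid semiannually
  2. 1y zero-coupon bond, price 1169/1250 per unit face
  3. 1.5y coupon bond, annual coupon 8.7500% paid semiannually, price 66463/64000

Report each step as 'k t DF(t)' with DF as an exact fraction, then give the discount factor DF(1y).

1 1/2 2389/2500
2 1 1169/1250
3 3/2 9157/10000
DF(1y) = 1169/1250 ≈ 0.935200

step 1 [0.5y] swap r/2=111/2389: DF=(1 − 111/2389·(0))/(1+111/2389) = 2389/2500 ≈ 0.955600
step 2 [1y] zero: DF = P = 1169/1250 ≈ 0.935200
step 3 [1.5y] bond c/2=7/160: DF=(66463/64000 − 7/160·(0.955600+0.935200))/(1+7/160) = 9157/10000 ≈ 0.915700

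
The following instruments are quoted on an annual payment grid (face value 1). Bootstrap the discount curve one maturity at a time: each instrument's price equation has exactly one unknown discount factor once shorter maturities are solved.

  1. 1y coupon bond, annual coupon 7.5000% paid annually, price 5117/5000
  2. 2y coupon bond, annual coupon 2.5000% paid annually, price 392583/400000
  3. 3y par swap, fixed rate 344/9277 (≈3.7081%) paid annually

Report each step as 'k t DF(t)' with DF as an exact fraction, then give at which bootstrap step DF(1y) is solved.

1 1 119/125
2 2 9343/10000
3 3 1121/1250
DF(1y) is solved at step 1

step 1 [1y] bond c/1=3/40: DF=(5117/5000 − 3/40·(0))/(1+3/40) = 119/125 ≈ 0.952000
step 2 [2y] bond c/1=1/40: DF=(392583/400000 − 1/40·(0.952000))/(1+1/40) = 9343/10000 ≈ 0.934300
step 3 [3y] swap r/1=344/9277: DF=(1 − 344/9277·(0.952000+0.934300))/(1+344/9277) = 1121/1250 ≈ 0.896800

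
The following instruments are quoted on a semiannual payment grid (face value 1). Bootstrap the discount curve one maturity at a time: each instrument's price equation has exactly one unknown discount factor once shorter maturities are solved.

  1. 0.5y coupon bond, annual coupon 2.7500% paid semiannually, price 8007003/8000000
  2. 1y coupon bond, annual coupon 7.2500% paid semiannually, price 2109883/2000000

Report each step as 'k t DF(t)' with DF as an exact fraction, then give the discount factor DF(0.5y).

1 1/2 9873/10000
2 1 1967/2000
DF(0.5y) = 9873/10000 ≈ 0.987300

step 1 [0.5y] bond c/2=11/800: DF=(8007003/8000000 − 11/800·(0))/(1+11/800) = 9873/10000 ≈ 0.987300
step 2 [1y] bond c/2=29/800: DF=(2109883/2000000 − 29/800·(0.987300))/(1+29/800) = 1967/2000 ≈ 0.983500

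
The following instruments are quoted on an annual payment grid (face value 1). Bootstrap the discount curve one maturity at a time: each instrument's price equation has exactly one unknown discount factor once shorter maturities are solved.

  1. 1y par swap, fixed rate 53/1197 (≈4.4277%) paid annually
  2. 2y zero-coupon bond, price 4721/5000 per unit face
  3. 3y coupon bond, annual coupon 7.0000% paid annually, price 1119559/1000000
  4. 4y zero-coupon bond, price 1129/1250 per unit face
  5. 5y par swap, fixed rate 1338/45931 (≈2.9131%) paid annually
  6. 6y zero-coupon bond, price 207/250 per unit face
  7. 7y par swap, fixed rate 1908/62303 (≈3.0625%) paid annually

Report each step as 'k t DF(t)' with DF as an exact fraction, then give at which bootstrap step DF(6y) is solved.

1 1 1197/1250
2 2 4721/5000
3 3 9219/10000
4 4 1129/1250
5 5 4331/5000
6 6 207/250
7 7 2023/2500
DF(6y) is solved at step 6

step 1 [1y] swap r/1=53/1197: DF=(1 − 53/1197·(0))/(1+53/1197) = 1197/1250 ≈ 0.957600
step 2 [2y] zero: DF = P = 4721/5000 ≈ 0.944200
step 3 [3y] bond c/1=7/100: DF=(1119559/1000000 − 7/100·(0.957600+0.944200))/(1+7/100) = 9219/10000 ≈ 0.921900
step 4 [4y] zero: DF = P = 1129/1250 ≈ 0.903200
step 5 [5y] swap r/1=1338/45931: DF=(1 − 1338/45931·(0.957600+0.944200+0.921900+0.903200))/(1+1338/45931) = 4331/5000 ≈ 0.866200
step 6 [6y] zero: DF = P = 207/250 ≈ 0.828000
step 7 [7y] swap r/1=1908/62303: DF=(1 − 1908/62303·(0.957600+0.944200+0.921900+0.903200+0.866200+0.828000))/(1+1908/62303) = 2023/2500 ≈ 0.809200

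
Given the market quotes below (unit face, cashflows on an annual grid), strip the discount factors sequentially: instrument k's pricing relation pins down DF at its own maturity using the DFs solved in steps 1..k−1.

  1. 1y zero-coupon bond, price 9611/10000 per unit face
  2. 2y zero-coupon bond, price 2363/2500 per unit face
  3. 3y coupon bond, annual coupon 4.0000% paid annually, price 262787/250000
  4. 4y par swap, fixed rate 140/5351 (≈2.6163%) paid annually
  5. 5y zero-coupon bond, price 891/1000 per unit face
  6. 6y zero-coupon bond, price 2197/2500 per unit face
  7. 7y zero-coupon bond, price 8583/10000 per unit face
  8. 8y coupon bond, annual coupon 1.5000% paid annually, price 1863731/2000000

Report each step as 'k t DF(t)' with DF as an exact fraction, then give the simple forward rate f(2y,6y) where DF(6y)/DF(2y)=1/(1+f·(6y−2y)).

step 1 [1y] zero: DF = P = 9611/10000 ≈ 0.961100
step 2 [2y] zero: DF = P = 2363/2500 ≈ 0.945200
step 3 [3y] bond c/1=1/25: DF=(262787/250000 − 1/25·(0.961100+0.945200))/(1+1/25) = 4687/5000 ≈ 0.937400
step 4 [4y] swap r/1=140/5351: DF=(1 − 140/5351·(0.961100+0.945200+0.937400))/(1+140/5351) = 451/500 ≈ 0.902000
step 5 [5y] zero: DF = P = 891/1000 ≈ 0.891000
step 6 [6y] zero: DF = P = 2197/2500 ≈ 0.878800
step 7 [7y] zero: DF = P = 8583/10000 ≈ 0.858300
step 8 [8y] bond c/1=3/200: DF=(1863731/2000000 − 3/200·(0.961100+0.945200+0.937400+0.902000+0.891000+0.878800+0.858300))/(1+3/200) = 8239/10000 ≈ 0.823900

1 1 9611/10000
2 2 2363/2500
3 3 4687/5000
4 4 451/500
5 5 891/1000
6 6 2197/2500
7 7 8583/10000
8 8 8239/10000
f(2y,6y) = ((2363/2500)/(2197/2500) − 1)/(4) = 83/4394 ≈ 1.8889%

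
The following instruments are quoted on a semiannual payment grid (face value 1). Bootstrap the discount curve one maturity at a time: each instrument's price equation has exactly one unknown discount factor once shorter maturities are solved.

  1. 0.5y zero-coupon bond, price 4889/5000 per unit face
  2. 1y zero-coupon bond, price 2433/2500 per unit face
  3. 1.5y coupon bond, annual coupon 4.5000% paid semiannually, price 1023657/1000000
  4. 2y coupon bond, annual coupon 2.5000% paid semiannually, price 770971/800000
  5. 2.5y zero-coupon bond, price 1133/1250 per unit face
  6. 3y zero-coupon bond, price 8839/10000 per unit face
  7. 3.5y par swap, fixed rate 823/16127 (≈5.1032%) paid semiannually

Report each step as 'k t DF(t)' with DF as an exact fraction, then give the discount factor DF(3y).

step 1 [0.5y] zero: DF = P = 4889/5000 ≈ 0.977800
step 2 [1y] zero: DF = P = 2433/2500 ≈ 0.973200
step 3 [1.5y] bond c/2=9/400: DF=(1023657/1000000 − 9/400·(0.977800+0.973200))/(1+9/400) = 4791/5000 ≈ 0.958200
step 4 [2y] bond c/2=1/80: DF=(770971/800000 − 1/80·(0.977800+0.973200+0.958200))/(1+1/80) = 9159/10000 ≈ 0.915900
step 5 [2.5y] zero: DF = P = 1133/1250 ≈ 0.906400
step 6 [3y] zero: DF = P = 8839/10000 ≈ 0.883900
step 7 [3.5y] swap r/2=823/32254: DF=(1 − 823/32254·(0.977800+0.973200+0.958200+0.915900+0.906400+0.883900))/(1+823/32254) = 4177/5000 ≈ 0.835400

1 1/2 4889/5000
2 1 2433/2500
3 3/2 4791/5000
4 2 9159/10000
5 5/2 1133/1250
6 3 8839/10000
7 7/2 4177/5000
DF(3y) = 8839/10000 ≈ 0.883900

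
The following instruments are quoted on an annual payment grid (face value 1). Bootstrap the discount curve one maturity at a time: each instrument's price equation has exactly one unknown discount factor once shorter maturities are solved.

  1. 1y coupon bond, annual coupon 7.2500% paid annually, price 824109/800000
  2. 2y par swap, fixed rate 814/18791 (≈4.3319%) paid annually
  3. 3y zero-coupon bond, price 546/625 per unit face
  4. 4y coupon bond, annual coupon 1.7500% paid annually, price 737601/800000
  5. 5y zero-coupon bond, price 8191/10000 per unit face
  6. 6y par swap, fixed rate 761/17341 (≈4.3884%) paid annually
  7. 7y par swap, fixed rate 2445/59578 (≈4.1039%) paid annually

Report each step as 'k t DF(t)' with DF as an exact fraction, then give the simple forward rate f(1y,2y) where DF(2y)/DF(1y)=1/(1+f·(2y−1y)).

1 1 1921/2000
2 2 4593/5000
3 3 546/625
4 4 2147/2500
5 5 8191/10000
6 6 7717/10000
7 7 1511/2000
f(1y,2y) = ((1921/2000)/(4593/5000) − 1)/(1) = 419/9186 ≈ 4.5613%

step 1 [1y] bond c/1=29/400: DF=(824109/800000 − 29/400·(0))/(1+29/400) = 1921/2000 ≈ 0.960500
step 2 [2y] swap r/1=814/18791: DF=(1 − 814/18791·(0.960500))/(1+814/18791) = 4593/5000 ≈ 0.918600
step 3 [3y] zero: DF = P = 546/625 ≈ 0.873600
step 4 [4y] bond c/1=7/400: DF=(737601/800000 − 7/400·(0.960500+0.918600+0.873600))/(1+7/400) = 2147/2500 ≈ 0.858800
step 5 [5y] zero: DF = P = 8191/10000 ≈ 0.819100
step 6 [6y] swap r/1=761/17341: DF=(1 − 761/17341·(0.960500+0.918600+0.873600+0.858800+0.819100))/(1+761/17341) = 7717/10000 ≈ 0.771700
step 7 [7y] swap r/1=2445/59578: DF=(1 − 2445/59578·(0.960500+0.918600+0.873600+0.858800+0.819100+0.771700))/(1+2445/59578) = 1511/2000 ≈ 0.755500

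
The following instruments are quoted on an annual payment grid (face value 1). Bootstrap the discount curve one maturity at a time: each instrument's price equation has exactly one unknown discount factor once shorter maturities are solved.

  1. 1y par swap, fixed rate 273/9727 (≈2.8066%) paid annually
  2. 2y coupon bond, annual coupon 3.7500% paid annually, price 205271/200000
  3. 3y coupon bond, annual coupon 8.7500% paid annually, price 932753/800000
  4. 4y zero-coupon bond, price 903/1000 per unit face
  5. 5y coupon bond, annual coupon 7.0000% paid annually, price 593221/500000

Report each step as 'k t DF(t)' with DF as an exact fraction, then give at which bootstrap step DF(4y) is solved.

step 1 [1y] swap r/1=273/9727: DF=(1 − 273/9727·(0))/(1+273/9727) = 9727/10000 ≈ 0.972700
step 2 [2y] bond c/1=3/80: DF=(205271/200000 − 3/80·(0.972700))/(1+3/80) = 9541/10000 ≈ 0.954100
step 3 [3y] bond c/1=7/80: DF=(932753/800000 − 7/80·(0.972700+0.954100))/(1+7/80) = 9171/10000 ≈ 0.917100
step 4 [4y] zero: DF = P = 903/1000 ≈ 0.903000
step 5 [5y] bond c/1=7/100: DF=(593221/500000 − 7/100·(0.972700+0.954100+0.917100+0.903000))/(1+7/100) = 8637/10000 ≈ 0.863700

1 1 9727/10000
2 2 9541/10000
3 3 9171/10000
4 4 903/1000
5 5 8637/10000
DF(4y) is solved at step 4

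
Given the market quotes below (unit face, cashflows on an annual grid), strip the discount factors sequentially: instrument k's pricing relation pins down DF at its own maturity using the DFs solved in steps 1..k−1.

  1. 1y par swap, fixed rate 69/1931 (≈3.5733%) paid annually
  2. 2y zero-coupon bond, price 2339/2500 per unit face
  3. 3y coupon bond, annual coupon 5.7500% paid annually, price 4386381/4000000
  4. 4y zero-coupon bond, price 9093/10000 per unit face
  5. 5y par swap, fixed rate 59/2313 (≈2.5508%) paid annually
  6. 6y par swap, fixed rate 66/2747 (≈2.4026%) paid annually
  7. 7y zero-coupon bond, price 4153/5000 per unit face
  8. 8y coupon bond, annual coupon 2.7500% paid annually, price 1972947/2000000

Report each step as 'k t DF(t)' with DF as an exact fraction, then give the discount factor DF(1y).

step 1 [1y] swap r/1=69/1931: DF=(1 − 69/1931·(0))/(1+69/1931) = 1931/2000 ≈ 0.965500
step 2 [2y] zero: DF = P = 2339/2500 ≈ 0.935600
step 3 [3y] bond c/1=23/400: DF=(4386381/4000000 − 23/400·(0.965500+0.935600))/(1+23/400) = 1167/1250 ≈ 0.933600
step 4 [4y] zero: DF = P = 9093/10000 ≈ 0.909300
step 5 [5y] swap r/1=59/2313: DF=(1 − 59/2313·(0.965500+0.935600+0.933600+0.909300))/(1+59/2313) = 441/500 ≈ 0.882000
step 6 [6y] swap r/1=66/2747: DF=(1 − 66/2747·(0.965500+0.935600+0.933600+0.909300+0.882000))/(1+66/2747) = 217/250 ≈ 0.868000
step 7 [7y] zero: DF = P = 4153/5000 ≈ 0.830600
step 8 [8y] bond c/1=11/400: DF=(1972947/2000000 − 11/400·(0.965500+0.935600+0.933600+0.909300+0.882000+0.868000+0.830600))/(1+11/400) = 1977/2500 ≈ 0.790800

1 1 1931/2000
2 2 2339/2500
3 3 1167/1250
4 4 9093/10000
5 5 441/500
6 6 217/250
7 7 4153/5000
8 8 1977/2500
DF(1y) = 1931/2000 ≈ 0.965500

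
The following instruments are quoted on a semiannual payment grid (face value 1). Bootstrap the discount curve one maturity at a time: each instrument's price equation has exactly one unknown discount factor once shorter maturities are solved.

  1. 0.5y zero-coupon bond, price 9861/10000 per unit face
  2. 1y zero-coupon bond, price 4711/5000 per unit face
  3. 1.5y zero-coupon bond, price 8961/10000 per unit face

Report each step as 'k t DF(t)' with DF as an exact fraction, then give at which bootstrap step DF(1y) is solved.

step 1 [0.5y] zero: DF = P = 9861/10000 ≈ 0.986100
step 2 [1y] zero: DF = P = 4711/5000 ≈ 0.942200
step 3 [1.5y] zero: DF = P = 8961/10000 ≈ 0.896100

1 1/2 9861/10000
2 1 4711/5000
3 3/2 8961/10000
DF(1y) is solved at step 2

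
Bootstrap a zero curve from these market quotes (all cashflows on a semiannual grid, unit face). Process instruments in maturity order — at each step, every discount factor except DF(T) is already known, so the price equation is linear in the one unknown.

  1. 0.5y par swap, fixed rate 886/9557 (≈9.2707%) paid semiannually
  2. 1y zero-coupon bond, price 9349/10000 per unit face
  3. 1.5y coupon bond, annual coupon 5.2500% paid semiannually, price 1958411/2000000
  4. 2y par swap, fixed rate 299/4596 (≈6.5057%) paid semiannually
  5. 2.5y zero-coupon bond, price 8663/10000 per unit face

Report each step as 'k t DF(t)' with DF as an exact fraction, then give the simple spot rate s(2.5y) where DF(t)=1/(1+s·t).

1 1/2 9557/10000
2 1 9349/10000
3 3/2 4529/5000
4 2 2201/2500
5 5/2 8663/10000
s(2.5y) = (1/(8663/10000) − 1)/(5/2) = 2674/43315 ≈ 6.1734%

step 1 [0.5y] swap r/2=443/9557: DF=(1 − 443/9557·(0))/(1+443/9557) = 9557/10000 ≈ 0.955700
step 2 [1y] zero: DF = P = 9349/10000 ≈ 0.934900
step 3 [1.5y] bond c/2=21/800: DF=(1958411/2000000 − 21/800·(0.955700+0.934900))/(1+21/800) = 4529/5000 ≈ 0.905800
step 4 [2y] swap r/2=299/9192: DF=(1 − 299/9192·(0.955700+0.934900+0.905800))/(1+299/9192) = 2201/2500 ≈ 0.880400
step 5 [2.5y] zero: DF = P = 8663/10000 ≈ 0.866300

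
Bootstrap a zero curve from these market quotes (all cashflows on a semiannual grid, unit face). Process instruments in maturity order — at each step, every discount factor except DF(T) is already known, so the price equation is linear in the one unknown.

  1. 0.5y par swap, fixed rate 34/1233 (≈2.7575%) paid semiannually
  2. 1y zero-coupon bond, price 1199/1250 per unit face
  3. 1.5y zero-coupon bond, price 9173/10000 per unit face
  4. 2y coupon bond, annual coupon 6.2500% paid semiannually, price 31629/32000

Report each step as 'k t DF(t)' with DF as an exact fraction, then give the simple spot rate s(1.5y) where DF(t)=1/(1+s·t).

step 1 [0.5y] swap r/2=17/1233: DF=(1 − 17/1233·(0))/(1+17/1233) = 1233/1250 ≈ 0.986400
step 2 [1y] zero: DF = P = 1199/1250 ≈ 0.959200
step 3 [1.5y] zero: DF = P = 9173/10000 ≈ 0.917300
step 4 [2y] bond c/2=1/32: DF=(31629/32000 − 1/32·(0.986400+0.959200+0.917300))/(1+1/32) = 8717/10000 ≈ 0.871700

1 1/2 1233/1250
2 1 1199/1250
3 3/2 9173/10000
4 2 8717/10000
s(1.5y) = (1/(9173/10000) − 1)/(3/2) = 1654/27519 ≈ 6.0104%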